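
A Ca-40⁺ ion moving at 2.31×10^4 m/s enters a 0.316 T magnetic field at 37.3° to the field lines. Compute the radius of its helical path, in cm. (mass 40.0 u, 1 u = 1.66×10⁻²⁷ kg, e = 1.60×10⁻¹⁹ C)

Only the perpendicular component v⊥ = v sin37.3° = 1.40×10^4 m/s is bent by the field.
r = m v⊥ /(qB) = (6.64×10^-26)(1.40×10^4) / [(1×1.60×10^-19)(0.316)] = 0.0184 m.

r ≈ 1.84 cm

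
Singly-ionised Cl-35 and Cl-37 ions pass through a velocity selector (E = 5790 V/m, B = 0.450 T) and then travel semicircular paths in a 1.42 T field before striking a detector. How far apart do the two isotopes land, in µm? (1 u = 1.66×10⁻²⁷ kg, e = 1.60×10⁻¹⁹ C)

Both emerge at v = E/B₁ = 1.29×10^4 m/s.
r = mv/(qB₂), so r₁ = 3.290×10^-3 m and r₂ = 3.478×10^-3 m, giving Δr = 1.88×10^-4 m.
After a semicircle each ion lands a diameter 2r from the entry slit, so the separation is 2Δr = 3.76×10^-4 m.

Δd ≈ 376 µm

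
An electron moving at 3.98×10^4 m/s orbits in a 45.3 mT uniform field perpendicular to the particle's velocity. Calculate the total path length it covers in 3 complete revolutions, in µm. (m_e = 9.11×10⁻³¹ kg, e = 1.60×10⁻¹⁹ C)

r = mv/(qB) = 5.00×10^-6 m, so one revolution covers 2πr = 3.14×10^-5 m.
In 3 revolutions: L = 3·2πr = 9.43×10^-5 m.

L ≈ 94.3 µm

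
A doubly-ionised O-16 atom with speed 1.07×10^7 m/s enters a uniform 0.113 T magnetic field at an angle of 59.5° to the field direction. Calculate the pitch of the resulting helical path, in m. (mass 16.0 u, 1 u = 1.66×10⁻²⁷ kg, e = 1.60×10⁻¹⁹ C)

The velocity component along B is v∥ = v cos59.5° = 5.43×10^6 m/s.
The cyclotron period T = 2πm/(qB) = 4.62×10^-6 s is set by m, q, B alone.
Pitch = v∥·T = (5.43×10^6)(4.62×10^-6) = 25.1 m.

pitch ≈ 25.1 m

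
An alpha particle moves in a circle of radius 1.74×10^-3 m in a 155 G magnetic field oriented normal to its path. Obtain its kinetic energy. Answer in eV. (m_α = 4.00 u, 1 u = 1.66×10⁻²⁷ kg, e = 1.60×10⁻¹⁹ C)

K ≈ 0.0351 eV

v = qBr/m = (2×1.60×10^-19)(0.0155)(1.74×10^-3) / (6.64×10^-27) = 1300 m/s.
K = ½mv² = 0.5·(6.64×10^-27)·(1300)² = 5.61×10^-21 J = 0.0351 eV.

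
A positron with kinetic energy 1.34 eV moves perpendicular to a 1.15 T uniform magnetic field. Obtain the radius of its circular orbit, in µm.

r ≈ 3.40 µm

Convert the energy: K = 1.34 eV = 2.14×10^-19 J.
v = √(2K/m) = √(2·2.14×10^-19/9.11×10^-31) = 6.86×10^5 m/s.
r = mv/(qB) = (9.11×10^-31)(6.86×10^5) / [(1×1.60×10^-19)(1.15)] = 3.40×10^-6 m.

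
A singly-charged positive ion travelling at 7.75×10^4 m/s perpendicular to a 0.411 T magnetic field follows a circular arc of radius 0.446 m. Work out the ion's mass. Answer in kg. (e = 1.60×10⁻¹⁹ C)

m ≈ 3.78×10^-25 kg

qvB = mv²/r ⇒ m = qBr/v.
m = (1×1.60×10^-19)(0.411)(0.446) / (7.75×10^4) = 3.78×10^-25 kg.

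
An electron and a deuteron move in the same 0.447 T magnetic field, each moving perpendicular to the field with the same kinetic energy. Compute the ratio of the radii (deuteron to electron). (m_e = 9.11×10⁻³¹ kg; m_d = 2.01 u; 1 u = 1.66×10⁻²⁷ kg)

r = √(2mK)/(qB) ⇒ at equal K, r ∝ √m/q.
r_{deuteron}/r_{electron} = 60.5.

ratio ≈ 60.5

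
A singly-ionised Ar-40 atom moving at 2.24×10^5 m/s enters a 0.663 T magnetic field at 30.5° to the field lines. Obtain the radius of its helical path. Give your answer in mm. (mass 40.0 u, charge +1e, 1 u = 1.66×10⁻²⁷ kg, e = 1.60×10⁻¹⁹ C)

r ≈ 71.2 mm

Only the perpendicular component v⊥ = v sin30.5° = 1.14×10^5 m/s is bent by the field.
r = m v⊥ /(qB) = (6.64×10^-26)(1.14×10^5) / [(1×1.60×10^-19)(0.663)] = 0.0712 m.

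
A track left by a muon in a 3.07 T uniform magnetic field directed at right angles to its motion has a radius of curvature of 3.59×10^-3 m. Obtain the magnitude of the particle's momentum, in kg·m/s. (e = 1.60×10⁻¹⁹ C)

p ≈ 1.76×10^-21 kg·m/s

Since qvB = mv²/r, the momentum p = mv = qBr.
p = (1×1.60×10^-19)(3.07)(3.59×10^-3) = 1.76×10^-21 kg·m/s.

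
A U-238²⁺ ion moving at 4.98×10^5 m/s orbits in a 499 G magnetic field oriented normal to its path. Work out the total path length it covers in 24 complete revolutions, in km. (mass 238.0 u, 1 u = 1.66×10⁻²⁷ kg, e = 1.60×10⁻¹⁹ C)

r = mv/(qB) = 12.3 m, so one revolution covers 2πr = 77.4 m.
In 24 revolutions: L = 24·2πr = 1860 m.

L ≈ 1.86 km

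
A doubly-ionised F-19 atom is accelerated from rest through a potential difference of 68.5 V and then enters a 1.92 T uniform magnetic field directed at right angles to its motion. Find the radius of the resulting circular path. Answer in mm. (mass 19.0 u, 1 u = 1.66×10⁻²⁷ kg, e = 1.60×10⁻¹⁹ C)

r ≈ 1.91 mm

The kinetic energy gained is K = qV = (2×1.60×10^-19)(68.5) = 2.19×10^-17 J.
v = √(2K/m) = 3.73×10^4 m/s.
r = mv/(qB) = (3.15×10^-26)(3.73×10^4) / [(2×1.60×10^-19)(1.92)] = 1.91×10^-3 m.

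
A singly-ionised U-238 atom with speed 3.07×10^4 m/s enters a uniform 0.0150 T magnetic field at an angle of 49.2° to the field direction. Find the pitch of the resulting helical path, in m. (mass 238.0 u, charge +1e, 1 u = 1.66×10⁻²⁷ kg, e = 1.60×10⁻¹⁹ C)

The velocity component along B is v∥ = v cos49.2° = 2.01×10^4 m/s.
The cyclotron period T = 2πm/(qB) = 1.03×10^-3 s is set by m, q, B alone.
Pitch = v∥·T = (2.01×10^4)(1.03×10^-3) = 20.7 m.

pitch ≈ 20.7 m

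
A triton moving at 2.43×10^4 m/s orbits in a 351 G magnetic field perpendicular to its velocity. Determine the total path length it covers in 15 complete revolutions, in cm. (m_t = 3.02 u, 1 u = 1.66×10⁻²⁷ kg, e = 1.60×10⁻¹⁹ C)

L ≈ 204 cm

r = mv/(qB) = 0.0217 m, so one revolution covers 2πr = 0.136 m.
In 15 revolutions: L = 15·2πr = 2.04 m.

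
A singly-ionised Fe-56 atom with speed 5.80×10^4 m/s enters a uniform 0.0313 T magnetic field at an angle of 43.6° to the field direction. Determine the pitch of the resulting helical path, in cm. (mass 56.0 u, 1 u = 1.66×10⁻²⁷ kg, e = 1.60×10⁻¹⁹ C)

The velocity component along B is v∥ = v cos43.6° = 4.20×10^4 m/s.
The cyclotron period T = 2πm/(qB) = 1.17×10^-4 s is set by m, q, B alone.
Pitch = v∥·T = (4.20×10^4)(1.17×10^-4) = 4.90 m.

pitch ≈ 490 cm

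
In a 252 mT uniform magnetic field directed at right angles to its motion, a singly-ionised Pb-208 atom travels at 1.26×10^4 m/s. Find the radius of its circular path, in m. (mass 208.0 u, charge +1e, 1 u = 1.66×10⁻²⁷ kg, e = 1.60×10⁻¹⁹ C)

r ≈ 0.108 m

The magnetic force provides the centripetal force: qvB = mv²/r, so r = mv/(qB).
r = (3.45×10^-25 kg)(1.26×10^4 m/s) / [(1×1.60×10^-19 C)(0.252 T)] = 0.108 m.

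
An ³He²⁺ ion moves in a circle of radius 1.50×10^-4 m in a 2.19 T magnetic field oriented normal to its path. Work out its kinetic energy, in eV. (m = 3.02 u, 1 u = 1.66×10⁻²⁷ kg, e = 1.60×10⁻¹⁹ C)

K ≈ 6.89 eV

v = qBr/m = (2×1.60×10^-19)(2.19)(1.50×10^-4) / (5.01×10^-27) = 2.10×10^4 m/s.
K = ½mv² = 0.5·(5.01×10^-27)·(2.10×10^4)² = 1.10×10^-18 J = 6.89 eV.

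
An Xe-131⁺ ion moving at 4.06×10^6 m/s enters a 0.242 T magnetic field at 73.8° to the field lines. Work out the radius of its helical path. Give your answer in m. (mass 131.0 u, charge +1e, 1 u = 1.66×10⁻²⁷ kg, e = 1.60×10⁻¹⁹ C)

Only the perpendicular component v⊥ = v sin73.8° = 3.90×10^6 m/s is bent by the field.
r = m v⊥ /(qB) = (2.17×10^-25)(3.90×10^6) / [(1×1.60×10^-19)(0.242)] = 21.9 m.

r ≈ 21.9 m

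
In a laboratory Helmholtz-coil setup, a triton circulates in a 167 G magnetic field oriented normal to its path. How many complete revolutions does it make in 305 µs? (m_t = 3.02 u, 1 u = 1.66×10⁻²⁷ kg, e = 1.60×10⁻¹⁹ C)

N = 25

T = 2πm/(qB) = 2π(5.0132×10^-27) / [(1×1.60×10^-19)(0.0167)] = 1.1788×10^-5 s.
N = t/T = 3.05×10^-4 / 1.1788×10^-5 ≈ 25.87, so 25 complete revolutions.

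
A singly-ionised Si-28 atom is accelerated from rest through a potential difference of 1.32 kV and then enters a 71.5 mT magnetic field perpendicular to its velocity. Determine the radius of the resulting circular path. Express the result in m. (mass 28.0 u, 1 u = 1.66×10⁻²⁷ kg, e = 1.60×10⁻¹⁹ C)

r ≈ 0.387 m

The kinetic energy gained is K = qV = (1×1.60×10^-19)(1320) = 2.11×10^-16 J.
v = √(2K/m) = 9.53×10^4 m/s.
r = mv/(qB) = (4.65×10^-26)(9.53×10^4) / [(1×1.60×10^-19)(0.0715)] = 0.387 m.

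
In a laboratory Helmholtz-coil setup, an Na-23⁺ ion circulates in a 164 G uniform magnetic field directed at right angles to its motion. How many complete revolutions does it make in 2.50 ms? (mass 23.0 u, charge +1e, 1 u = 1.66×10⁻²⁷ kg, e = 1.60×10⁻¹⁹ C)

T = 2πm/(qB) = 2π(3.818×10^-26) / [(1×1.60×10^-19)(0.0164)] = 9.1422×10^-5 s.
N = t/T = 2.50×10^-3 / 9.1422×10^-5 ≈ 27.35, so 27 complete revolutions.

N = 27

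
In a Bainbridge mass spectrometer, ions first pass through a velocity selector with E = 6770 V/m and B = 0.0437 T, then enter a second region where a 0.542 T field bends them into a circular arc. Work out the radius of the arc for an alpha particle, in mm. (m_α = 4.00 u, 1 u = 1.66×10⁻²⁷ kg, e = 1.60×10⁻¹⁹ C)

r ≈ 5.93 mm

The selector passes v = E/B = 6770/0.0437 = 1.55×10^5 m/s.
In the deflection region, r = mv/(qB₂) = (6.64×10^-27)(1.55×10^5) / [(2×1.60×10^-19)(0.542)] = 5.93×10^-3 m.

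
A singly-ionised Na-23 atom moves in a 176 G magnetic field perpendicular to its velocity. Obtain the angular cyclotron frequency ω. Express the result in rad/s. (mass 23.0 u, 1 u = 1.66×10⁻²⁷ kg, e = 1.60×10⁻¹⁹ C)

ω ≈ 7.38×10^4 rad/s

ω = qB/m = (1×1.60×10^-19)(0.0176) / (3.82×10^-26) = 7.38×10^4 rad/s.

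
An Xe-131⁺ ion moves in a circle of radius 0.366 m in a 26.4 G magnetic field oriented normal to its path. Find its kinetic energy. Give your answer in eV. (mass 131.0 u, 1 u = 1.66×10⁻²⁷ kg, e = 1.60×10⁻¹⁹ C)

v = qBr/m = (1×1.60×10^-19)(2.64×10^-3)(0.366) / (2.17×10^-25) = 711 m/s.
K = ½mv² = 0.5·(2.17×10^-25)·(711)² = 5.50×10^-20 J = 0.343 eV.

K ≈ 0.343 eV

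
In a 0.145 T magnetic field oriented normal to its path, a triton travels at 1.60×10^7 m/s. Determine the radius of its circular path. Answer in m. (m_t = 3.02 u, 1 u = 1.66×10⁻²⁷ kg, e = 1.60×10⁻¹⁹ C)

The magnetic force provides the centripetal force: qvB = mv²/r, so r = mv/(qB).
r = (5.01×10^-27 kg)(1.60×10^7 m/s) / [(1×1.60×10^-19 C)(0.145 T)] = 3.46 m.

r ≈ 3.46 m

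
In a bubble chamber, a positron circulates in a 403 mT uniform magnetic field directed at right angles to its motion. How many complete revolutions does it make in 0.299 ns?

T = 2πm/(qB) = 2π(9.11×10^-31) / [(1×1.60×10^-19)(0.403)] = 8.8771×10^-11 s.
N = t/T = 2.99×10^-10 / 8.8771×10^-11 ≈ 3.37, so 3 complete revolutions.

N = 3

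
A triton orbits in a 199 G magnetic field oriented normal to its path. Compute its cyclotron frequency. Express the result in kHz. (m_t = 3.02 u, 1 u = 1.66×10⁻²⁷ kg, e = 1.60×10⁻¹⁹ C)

f = qB/(2πm) = (1×1.60×10^-19)(0.0199) / [2π(5.01×10^-27)] = 1.01×10^5 Hz.

f ≈ 101 kHz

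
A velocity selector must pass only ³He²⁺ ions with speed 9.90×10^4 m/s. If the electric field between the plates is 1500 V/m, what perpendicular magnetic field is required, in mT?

qE = qvB ⇒ B = E/v = (1500) / (9.90×10^4) = 0.0152 T.

B ≈ 15.2 mT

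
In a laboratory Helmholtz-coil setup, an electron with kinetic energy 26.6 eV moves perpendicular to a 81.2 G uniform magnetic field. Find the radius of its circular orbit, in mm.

r ≈ 2.14 mm

Convert the energy: K = 26.6 eV = 4.26×10^-18 J.
v = √(2K/m) = √(2·4.26×10^-18/9.11×10^-31) = 3.06×10^6 m/s.
r = mv/(qB) = (9.11×10^-31)(3.06×10^6) / [(1×1.60×10^-19)(8.12×10^-3)] = 2.14×10^-3 m.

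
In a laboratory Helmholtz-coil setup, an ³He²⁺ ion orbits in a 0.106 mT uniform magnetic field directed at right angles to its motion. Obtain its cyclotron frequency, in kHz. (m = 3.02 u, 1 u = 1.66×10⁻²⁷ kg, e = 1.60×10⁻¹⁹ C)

f = qB/(2πm) = (2×1.60×10^-19)(1.06×10^-4) / [2π(5.01×10^-27)] = 1080 Hz.

f ≈ 1.08 kHz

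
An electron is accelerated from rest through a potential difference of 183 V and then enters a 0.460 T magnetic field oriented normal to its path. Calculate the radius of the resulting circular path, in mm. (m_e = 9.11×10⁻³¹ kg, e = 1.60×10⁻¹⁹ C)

The kinetic energy gained is K = qV = (1×1.60×10^-19)(183) = 2.93×10^-17 J.
v = √(2K/m) = 8.02×10^6 m/s.
r = mv/(qB) = (9.11×10^-31)(8.02×10^6) / [(1×1.60×10^-19)(0.460)] = 9.92×10^-5 m.

r ≈ 0.0992 mm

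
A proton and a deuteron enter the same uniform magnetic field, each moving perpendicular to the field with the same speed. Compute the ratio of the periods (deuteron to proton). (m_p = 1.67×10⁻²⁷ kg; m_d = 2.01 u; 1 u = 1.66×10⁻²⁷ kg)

T = 2πm/(qB) is independent of speed, so T₂/T₁ = (m₂/q₂)/(m₁/q₁).
T_{deuteron}/T_{proton} = (3.34×10^-27/1e) / (1.67×10^-27/1e) = 2.00.

ratio ≈ 2.00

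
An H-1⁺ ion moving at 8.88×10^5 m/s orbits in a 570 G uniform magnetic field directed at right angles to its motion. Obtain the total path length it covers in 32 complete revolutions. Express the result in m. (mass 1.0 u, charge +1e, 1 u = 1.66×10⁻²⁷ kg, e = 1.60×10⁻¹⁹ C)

L ≈ 32.5 m

r = mv/(qB) = 0.162 m, so one revolution covers 2πr = 1.02 m.
In 32 revolutions: L = 32·2πr = 32.5 m.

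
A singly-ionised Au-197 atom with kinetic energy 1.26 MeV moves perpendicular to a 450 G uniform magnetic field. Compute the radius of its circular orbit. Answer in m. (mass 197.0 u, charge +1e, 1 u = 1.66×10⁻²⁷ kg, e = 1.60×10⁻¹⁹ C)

r ≈ 50.4 m

Convert the energy: K = 1.26 MeV = 2.02×10^-13 J.
v = √(2K/m) = √(2·2.02×10^-13/3.27×10^-25) = 1.11×10^6 m/s.
r = mv/(qB) = (3.27×10^-25)(1.11×10^6) / [(1×1.60×10^-19)(0.0450)] = 50.4 m.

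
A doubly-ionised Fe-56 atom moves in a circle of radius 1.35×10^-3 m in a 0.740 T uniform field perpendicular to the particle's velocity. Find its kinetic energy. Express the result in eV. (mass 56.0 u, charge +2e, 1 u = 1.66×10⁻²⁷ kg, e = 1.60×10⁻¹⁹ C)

v = qBr/m = (2×1.60×10^-19)(0.740)(1.35×10^-3) / (9.30×10^-26) = 3440 m/s.
K = ½mv² = 0.5·(9.30×10^-26)·(3440)² = 5.50×10^-19 J = 3.44 eV.

K ≈ 3.44 eV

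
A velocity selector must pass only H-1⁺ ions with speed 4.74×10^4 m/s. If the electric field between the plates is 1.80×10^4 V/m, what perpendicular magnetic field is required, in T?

B ≈ 0.380 T

qE = qvB ⇒ B = E/v = (1.80×10^4) / (4.74×10^4) = 0.380 T.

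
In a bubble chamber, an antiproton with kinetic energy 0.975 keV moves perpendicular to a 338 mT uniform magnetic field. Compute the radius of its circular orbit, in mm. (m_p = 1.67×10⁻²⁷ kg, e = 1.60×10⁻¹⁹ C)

Convert the energy: K = 0.975 keV = 1.56×10^-16 J.
v = √(2K/m) = √(2·1.56×10^-16/1.67×10^-27) = 4.32×10^5 m/s.
r = mv/(qB) = (1.67×10^-27)(4.32×10^5) / [(1×1.60×10^-19)(0.338)] = 0.0133 m.

r ≈ 13.3 mm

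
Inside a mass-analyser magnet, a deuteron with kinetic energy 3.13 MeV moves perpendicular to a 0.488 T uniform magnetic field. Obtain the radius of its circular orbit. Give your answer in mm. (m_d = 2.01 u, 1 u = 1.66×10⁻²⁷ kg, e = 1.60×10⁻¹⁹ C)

Convert the energy: K = 3.13 MeV = 5.01×10^-13 J.
v = √(2K/m) = √(2·5.01×10^-13/3.34×10^-27) = 1.73×10^7 m/s.
r = mv/(qB) = (3.34×10^-27)(1.73×10^7) / [(1×1.60×10^-19)(0.488)] = 0.740 m.

r ≈ 740 mm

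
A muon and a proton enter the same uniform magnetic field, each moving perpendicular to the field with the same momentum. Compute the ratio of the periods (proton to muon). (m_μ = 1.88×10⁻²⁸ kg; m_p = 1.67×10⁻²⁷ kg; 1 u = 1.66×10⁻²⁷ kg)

T = 2πm/(qB) is independent of speed, so T₂/T₁ = (m₂/q₂)/(m₁/q₁).
T_{proton}/T_{muon} = (1.67×10^-27/1e) / (1.88×10^-28/1e) = 8.88.

ratio ≈ 8.88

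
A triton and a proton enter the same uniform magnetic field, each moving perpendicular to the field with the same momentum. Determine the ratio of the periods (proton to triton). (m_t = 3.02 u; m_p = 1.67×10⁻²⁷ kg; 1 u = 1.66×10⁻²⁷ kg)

T = 2πm/(qB) is independent of speed, so T₂/T₁ = (m₂/q₂)/(m₁/q₁).
T_{proton}/T_{triton} = (1.67×10^-27/1e) / (5.01×10^-27/1e) = 0.333.

ratio ≈ 0.333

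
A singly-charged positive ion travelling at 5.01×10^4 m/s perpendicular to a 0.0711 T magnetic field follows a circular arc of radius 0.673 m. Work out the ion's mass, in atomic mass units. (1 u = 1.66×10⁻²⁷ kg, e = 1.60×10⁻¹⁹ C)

qvB = mv²/r ⇒ m = qBr/v.
m = (1×1.60×10^-19)(0.0711)(0.673) / (5.01×10^4) = 1.53×10^-25 kg = 92.1 u.

m ≈ 92.1 u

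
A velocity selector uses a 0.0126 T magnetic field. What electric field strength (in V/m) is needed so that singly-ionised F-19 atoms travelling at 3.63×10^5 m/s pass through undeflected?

E ≈ 4570 V/m

qE = qvB ⇒ E = vB = (3.63×10^5)(0.0126) = 4570 V/m.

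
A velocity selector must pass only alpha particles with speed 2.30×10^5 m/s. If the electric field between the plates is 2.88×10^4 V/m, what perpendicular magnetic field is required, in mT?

qE = qvB ⇒ B = E/v = (2.88×10^4) / (2.30×10^5) = 0.125 T.

B ≈ 125 mT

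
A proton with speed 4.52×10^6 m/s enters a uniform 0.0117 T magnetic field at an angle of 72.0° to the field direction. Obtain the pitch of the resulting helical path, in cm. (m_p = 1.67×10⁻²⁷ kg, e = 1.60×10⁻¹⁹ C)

pitch ≈ 783 cm

The velocity component along B is v∥ = v cos72.0° = 1.40×10^6 m/s.
The cyclotron period T = 2πm/(qB) = 5.61×10^-6 s is set by m, q, B alone.
Pitch = v∥·T = (1.40×10^6)(5.61×10^-6) = 7.83 m.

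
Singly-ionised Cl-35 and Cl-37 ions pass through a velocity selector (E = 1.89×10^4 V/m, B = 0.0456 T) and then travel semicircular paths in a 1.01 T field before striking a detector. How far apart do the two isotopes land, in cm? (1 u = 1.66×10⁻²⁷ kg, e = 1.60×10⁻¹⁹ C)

Δd ≈ 1.70 cm

Both emerge at v = E/B₁ = 4.14×10^5 m/s.
r = mv/(qB₂), so r₁ = 0.14902 m and r₂ = 0.15753 m, giving Δr = 8.52×10^-3 m.
After a semicircle each ion lands a diameter 2r from the entry slit, so the separation is 2Δr = 0.0170 m.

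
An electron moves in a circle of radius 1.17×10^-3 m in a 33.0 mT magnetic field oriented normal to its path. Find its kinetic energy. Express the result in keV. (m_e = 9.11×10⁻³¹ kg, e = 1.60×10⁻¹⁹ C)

K ≈ 0.131 keV

v = qBr/m = (1×1.60×10^-19)(0.0330)(1.17×10^-3) / (9.11×10^-31) = 6.78×10^6 m/s.
K = ½mv² = 0.5·(9.11×10^-31)·(6.78×10^6)² = 2.09×10^-17 J = 0.131 keV.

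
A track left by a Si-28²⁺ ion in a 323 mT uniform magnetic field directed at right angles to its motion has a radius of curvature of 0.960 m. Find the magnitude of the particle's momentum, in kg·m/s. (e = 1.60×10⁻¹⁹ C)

p ≈ 9.92×10^-20 kg·m/s

Since qvB = mv²/r, the momentum p = mv = qBr.
p = (2×1.60×10^-19)(0.323)(0.960) = 9.92×10^-20 kg·m/s.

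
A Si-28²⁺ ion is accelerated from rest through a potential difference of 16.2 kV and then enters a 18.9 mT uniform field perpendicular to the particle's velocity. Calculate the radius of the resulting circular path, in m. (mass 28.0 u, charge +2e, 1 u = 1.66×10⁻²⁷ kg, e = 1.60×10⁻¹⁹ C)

The kinetic energy gained is K = qV = (2×1.60×10^-19)(1.62×10^4) = 5.18×10^-15 J.
v = √(2K/m) = 4.72×10^5 m/s.
r = mv/(qB) = (4.65×10^-26)(4.72×10^5) / [(2×1.60×10^-19)(0.0189)] = 3.63 m.

r ≈ 3.63 m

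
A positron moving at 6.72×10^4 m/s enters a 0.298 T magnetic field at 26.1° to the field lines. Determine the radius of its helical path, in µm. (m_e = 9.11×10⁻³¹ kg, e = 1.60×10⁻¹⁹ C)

Only the perpendicular component v⊥ = v sin26.1° = 2.96×10^4 m/s is bent by the field.
r = m v⊥ /(qB) = (9.11×10^-31)(2.96×10^4) / [(1×1.60×10^-19)(0.298)] = 5.65×10^-7 m.

r ≈ 0.565 µm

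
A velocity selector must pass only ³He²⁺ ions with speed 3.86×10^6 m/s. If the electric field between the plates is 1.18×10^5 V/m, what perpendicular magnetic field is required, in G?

qE = qvB ⇒ B = E/v = (1.18×10^5) / (3.86×10^6) = 0.0306 T.

B ≈ 306 G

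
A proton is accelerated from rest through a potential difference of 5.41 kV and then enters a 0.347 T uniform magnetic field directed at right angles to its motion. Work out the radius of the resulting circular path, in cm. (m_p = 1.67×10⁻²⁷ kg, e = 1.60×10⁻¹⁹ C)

r ≈ 3.06 cm

The kinetic energy gained is K = qV = (1×1.60×10^-19)(5410) = 8.66×10^-16 J.
v = √(2K/m) = 1.02×10^6 m/s.
r = mv/(qB) = (1.67×10^-27)(1.02×10^6) / [(1×1.60×10^-19)(0.347)] = 0.0306 m.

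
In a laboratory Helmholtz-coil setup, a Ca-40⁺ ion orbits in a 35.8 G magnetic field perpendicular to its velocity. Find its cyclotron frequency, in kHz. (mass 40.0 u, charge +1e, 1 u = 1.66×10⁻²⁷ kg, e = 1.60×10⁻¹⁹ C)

f = qB/(2πm) = (1×1.60×10^-19)(3.58×10^-3) / [2π(6.64×10^-26)] = 1370 Hz.

f ≈ 1.37 kHz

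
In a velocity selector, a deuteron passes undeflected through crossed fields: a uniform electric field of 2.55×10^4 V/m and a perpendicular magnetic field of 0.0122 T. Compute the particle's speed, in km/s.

For zero net force, qE = qvB, so v = E/B.
v = (2.55×10^4) / (0.0122) = 2.09×10^6 m/s.

v ≈ 2090 km/s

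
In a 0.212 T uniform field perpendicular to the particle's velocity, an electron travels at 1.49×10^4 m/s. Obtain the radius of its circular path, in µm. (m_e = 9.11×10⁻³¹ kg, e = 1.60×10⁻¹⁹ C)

r ≈ 0.400 µm

The magnetic force provides the centripetal force: qvB = mv²/r, so r = mv/(qB).
r = (9.11×10^-31 kg)(1.49×10^4 m/s) / [(1×1.60×10^-19 C)(0.212 T)] = 4.00×10^-7 m.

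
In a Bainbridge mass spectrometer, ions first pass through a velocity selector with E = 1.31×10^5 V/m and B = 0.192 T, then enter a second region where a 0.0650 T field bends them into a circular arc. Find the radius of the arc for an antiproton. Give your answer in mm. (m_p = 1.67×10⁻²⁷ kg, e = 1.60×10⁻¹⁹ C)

The selector passes v = E/B = 1.31×10^5/0.192 = 6.82×10^5 m/s.
In the deflection region, r = mv/(qB₂) = (1.67×10^-27)(6.82×10^5) / [(1×1.60×10^-19)(0.0650)] = 0.110 m.

r ≈ 110 mm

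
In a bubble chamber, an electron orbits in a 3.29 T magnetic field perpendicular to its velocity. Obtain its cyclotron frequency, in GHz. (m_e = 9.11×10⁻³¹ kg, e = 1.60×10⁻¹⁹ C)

f ≈ 92.0 GHz

f = qB/(2πm) = (1×1.60×10^-19)(3.29) / [2π(9.11×10^-31)] = 9.20×10^10 Hz.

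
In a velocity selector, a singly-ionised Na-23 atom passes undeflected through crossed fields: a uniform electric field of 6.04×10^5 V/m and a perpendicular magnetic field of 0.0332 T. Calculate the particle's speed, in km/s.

v ≈ 18200 km/s

For zero net force, qE = qvB, so v = E/B.
v = (6.04×10^5) / (0.0332) = 1.82×10^7 m/s.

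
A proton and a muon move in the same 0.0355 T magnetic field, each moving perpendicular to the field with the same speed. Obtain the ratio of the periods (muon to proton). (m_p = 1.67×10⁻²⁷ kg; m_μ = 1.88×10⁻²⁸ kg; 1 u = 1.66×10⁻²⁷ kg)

T = 2πm/(qB) is independent of speed, so T₂/T₁ = (m₂/q₂)/(m₁/q₁).
T_{muon}/T_{proton} = (1.88×10^-28/1e) / (1.67×10^-27/1e) = 0.113.

ratio ≈ 0.113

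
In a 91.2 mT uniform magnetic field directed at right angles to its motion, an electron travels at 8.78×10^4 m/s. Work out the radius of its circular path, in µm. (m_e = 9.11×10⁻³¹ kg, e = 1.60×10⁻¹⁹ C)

The magnetic force provides the centripetal force: qvB = mv²/r, so r = mv/(qB).
r = (9.11×10^-31 kg)(8.78×10^4 m/s) / [(1×1.60×10^-19 C)(0.0912 T)] = 5.48×10^-6 m.

r ≈ 5.48 µm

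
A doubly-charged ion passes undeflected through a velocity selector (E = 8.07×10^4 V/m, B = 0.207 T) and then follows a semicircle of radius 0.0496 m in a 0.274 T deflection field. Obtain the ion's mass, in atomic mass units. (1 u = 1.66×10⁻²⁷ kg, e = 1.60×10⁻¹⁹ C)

m ≈ 6.72 u

v = E/B₁ = 3.90×10^5 m/s.
From r = mv/(qB₂), m = qB₂r/v = (2×1.60×10^-19)(0.274)(0.0496) / (3.90×10^5) = 1.12×10^-26 kg.
In atomic mass units: m = 1.12×10^-26 / 1.66×10^-27 = 6.72 u.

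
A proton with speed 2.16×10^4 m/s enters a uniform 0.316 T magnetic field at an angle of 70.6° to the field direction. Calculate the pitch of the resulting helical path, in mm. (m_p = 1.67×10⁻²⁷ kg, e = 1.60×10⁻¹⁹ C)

pitch ≈ 1.49 mm

The velocity component along B is v∥ = v cos70.6° = 7170 m/s.
The cyclotron period T = 2πm/(qB) = 2.08×10^-7 s is set by m, q, B alone.
Pitch = v∥·T = (7170)(2.08×10^-7) = 1.49×10^-3 m.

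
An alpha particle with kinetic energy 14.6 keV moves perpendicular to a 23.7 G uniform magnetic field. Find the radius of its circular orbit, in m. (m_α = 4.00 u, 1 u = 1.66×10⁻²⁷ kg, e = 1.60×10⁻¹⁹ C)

r ≈ 7.34 m

Convert the energy: K = 14.6 keV = 2.34×10^-15 J.
v = √(2K/m) = √(2·2.34×10^-15/6.64×10^-27) = 8.39×10^5 m/s.
r = mv/(qB) = (6.64×10^-27)(8.39×10^5) / [(2×1.60×10^-19)(2.37×10^-3)] = 7.34 m.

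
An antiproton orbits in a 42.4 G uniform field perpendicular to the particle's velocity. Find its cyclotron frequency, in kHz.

f ≈ 64.7 kHz

f = qB/(2πm) = (1×1.60×10^-19)(4.24×10^-3) / [2π(1.67×10^-27)] = 6.47×10^4 Hz.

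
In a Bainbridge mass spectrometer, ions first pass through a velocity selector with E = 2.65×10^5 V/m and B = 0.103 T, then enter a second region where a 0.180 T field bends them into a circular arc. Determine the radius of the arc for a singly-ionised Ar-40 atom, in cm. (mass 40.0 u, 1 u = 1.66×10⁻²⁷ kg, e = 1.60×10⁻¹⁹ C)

The selector passes v = E/B = 2.65×10^5/0.103 = 2.57×10^6 m/s.
In the deflection region, r = mv/(qB₂) = (6.64×10^-26)(2.57×10^6) / [(1×1.60×10^-19)(0.180)] = 5.93 m.

r ≈ 593 cm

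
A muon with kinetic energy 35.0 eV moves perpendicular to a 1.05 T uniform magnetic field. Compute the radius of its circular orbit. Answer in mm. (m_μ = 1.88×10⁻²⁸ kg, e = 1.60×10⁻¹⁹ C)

Convert the energy: K = 35.0 eV = 5.60×10^-18 J.
v = √(2K/m) = √(2·5.60×10^-18/1.88×10^-28) = 2.44×10^5 m/s.
r = mv/(qB) = (1.88×10^-28)(2.44×10^5) / [(1×1.60×10^-19)(1.05)] = 2.73×10^-4 m.

r ≈ 0.273 mm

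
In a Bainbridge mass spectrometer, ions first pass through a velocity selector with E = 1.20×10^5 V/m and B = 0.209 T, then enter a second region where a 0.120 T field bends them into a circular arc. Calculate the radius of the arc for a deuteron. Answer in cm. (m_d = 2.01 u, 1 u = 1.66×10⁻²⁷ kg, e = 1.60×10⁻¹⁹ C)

r ≈ 9.98 cm

The selector passes v = E/B = 1.20×10^5/0.209 = 5.74×10^5 m/s.
In the deflection region, r = mv/(qB₂) = (3.34×10^-27)(5.74×10^5) / [(1×1.60×10^-19)(0.120)] = 0.0998 m.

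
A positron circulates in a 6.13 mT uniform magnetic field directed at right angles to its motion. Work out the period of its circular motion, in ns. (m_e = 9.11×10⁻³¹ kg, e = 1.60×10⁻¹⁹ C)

T ≈ 5.84 ns

The cyclotron period is independent of speed: T = 2πm/(qB).
T = 2π(9.11×10^-31) / [(1×1.60×10^-19)(6.13×10^-3)] = 5.84×10^-9 s.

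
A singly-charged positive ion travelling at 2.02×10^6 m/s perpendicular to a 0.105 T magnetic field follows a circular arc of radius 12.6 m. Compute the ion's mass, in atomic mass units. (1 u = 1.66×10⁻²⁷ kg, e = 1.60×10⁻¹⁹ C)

m ≈ 63.1 u

qvB = mv²/r ⇒ m = qBr/v.
m = (1×1.60×10^-19)(0.105)(12.6) / (2.02×10^6) = 1.05×10^-25 kg = 63.1 u.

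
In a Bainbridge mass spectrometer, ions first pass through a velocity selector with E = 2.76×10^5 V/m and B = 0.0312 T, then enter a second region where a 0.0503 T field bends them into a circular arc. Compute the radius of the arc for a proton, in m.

r ≈ 1.84 m

The selector passes v = E/B = 2.76×10^5/0.0312 = 8.85×10^6 m/s.
In the deflection region, r = mv/(qB₂) = (1.67×10^-27)(8.85×10^6) / [(1×1.60×10^-19)(0.0503)] = 1.84 m.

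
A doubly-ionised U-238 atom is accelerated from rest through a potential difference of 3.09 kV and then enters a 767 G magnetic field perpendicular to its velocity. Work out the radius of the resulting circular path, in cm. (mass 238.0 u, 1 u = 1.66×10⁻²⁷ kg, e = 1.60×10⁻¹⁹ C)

The kinetic energy gained is K = qV = (2×1.60×10^-19)(3090) = 9.89×10^-16 J.
v = √(2K/m) = 7.08×10^4 m/s.
r = mv/(qB) = (3.95×10^-25)(7.08×10^4) / [(2×1.60×10^-19)(0.0767)] = 1.14 m.

r ≈ 114 cm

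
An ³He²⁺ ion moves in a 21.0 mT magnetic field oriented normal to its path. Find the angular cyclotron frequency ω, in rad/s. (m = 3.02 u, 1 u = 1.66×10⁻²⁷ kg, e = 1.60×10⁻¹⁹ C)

ω = qB/m = (2×1.60×10^-19)(0.0210) / (5.01×10^-27) = 1.34×10^6 rad/s.

ω ≈ 1.34×10^6 rad/s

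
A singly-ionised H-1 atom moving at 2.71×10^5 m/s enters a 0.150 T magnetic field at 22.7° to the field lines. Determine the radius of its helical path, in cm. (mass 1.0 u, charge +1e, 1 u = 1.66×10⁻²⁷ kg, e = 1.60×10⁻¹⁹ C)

r ≈ 0.723 cm

Only the perpendicular component v⊥ = v sin22.7° = 1.05×10^5 m/s is bent by the field.
r = m v⊥ /(qB) = (1.66×10^-27)(1.05×10^5) / [(1×1.60×10^-19)(0.150)] = 7.23×10^-3 m.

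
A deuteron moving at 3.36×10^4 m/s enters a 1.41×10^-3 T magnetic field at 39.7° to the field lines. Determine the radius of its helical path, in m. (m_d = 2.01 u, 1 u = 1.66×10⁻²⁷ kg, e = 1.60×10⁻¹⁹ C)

Only the perpendicular component v⊥ = v sin39.7° = 2.15×10^4 m/s is bent by the field.
r = m v⊥ /(qB) = (3.34×10^-27)(2.15×10^4) / [(1×1.60×10^-19)(1.41×10^-3)] = 0.317 m.

r ≈ 0.317 m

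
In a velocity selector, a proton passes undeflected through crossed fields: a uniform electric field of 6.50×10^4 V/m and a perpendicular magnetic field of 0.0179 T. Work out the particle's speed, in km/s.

v ≈ 3630 km/s

For zero net force, qE = qvB, so v = E/B.
v = (6.50×10^4) / (0.0179) = 3.63×10^6 m/s.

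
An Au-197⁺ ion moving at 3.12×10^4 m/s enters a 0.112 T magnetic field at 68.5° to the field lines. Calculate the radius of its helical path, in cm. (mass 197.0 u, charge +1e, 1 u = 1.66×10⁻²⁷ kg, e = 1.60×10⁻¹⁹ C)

r ≈ 53.0 cm

Only the perpendicular component v⊥ = v sin68.5° = 2.90×10^4 m/s is bent by the field.
r = m v⊥ /(qB) = (3.27×10^-25)(2.90×10^4) / [(1×1.60×10^-19)(0.112)] = 0.530 m.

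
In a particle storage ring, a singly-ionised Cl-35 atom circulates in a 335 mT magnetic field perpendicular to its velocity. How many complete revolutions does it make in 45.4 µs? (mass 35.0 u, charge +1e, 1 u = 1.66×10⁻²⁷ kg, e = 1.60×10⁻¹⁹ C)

T = 2πm/(qB) = 2π(5.81×10^-26) / [(1×1.60×10^-19)(0.335)] = 6.8107×10^-6 s.
N = t/T = 4.54×10^-5 / 6.8107×10^-6 ≈ 6.67, so 6 complete revolutions.

N = 6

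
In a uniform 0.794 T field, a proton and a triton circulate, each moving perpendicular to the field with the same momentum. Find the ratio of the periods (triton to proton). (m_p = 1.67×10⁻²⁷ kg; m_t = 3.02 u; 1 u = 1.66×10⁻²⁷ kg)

ratio ≈ 3.00

T = 2πm/(qB) is independent of speed, so T₂/T₁ = (m₂/q₂)/(m₁/q₁).
T_{triton}/T_{proton} = (5.01×10^-27/1e) / (1.67×10^-27/1e) = 3.00.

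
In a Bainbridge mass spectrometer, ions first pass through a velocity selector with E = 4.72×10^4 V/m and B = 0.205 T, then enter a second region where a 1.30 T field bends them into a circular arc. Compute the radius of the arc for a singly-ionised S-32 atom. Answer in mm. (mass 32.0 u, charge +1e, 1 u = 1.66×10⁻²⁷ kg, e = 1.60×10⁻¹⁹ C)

The selector passes v = E/B = 4.72×10^4/0.205 = 2.30×10^5 m/s.
In the deflection region, r = mv/(qB₂) = (5.31×10^-26)(2.30×10^5) / [(1×1.60×10^-19)(1.30)] = 0.0588 m.

r ≈ 58.8 mm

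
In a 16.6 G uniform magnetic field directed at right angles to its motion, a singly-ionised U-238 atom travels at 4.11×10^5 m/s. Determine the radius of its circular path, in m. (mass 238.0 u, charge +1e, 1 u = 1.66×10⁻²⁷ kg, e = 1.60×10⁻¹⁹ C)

r ≈ 611 m

The magnetic force provides the centripetal force: qvB = mv²/r, so r = mv/(qB).
r = (3.95×10^-25 kg)(4.11×10^5 m/s) / [(1×1.60×10^-19 C)(1.66×10^-3 T)] = 611 m.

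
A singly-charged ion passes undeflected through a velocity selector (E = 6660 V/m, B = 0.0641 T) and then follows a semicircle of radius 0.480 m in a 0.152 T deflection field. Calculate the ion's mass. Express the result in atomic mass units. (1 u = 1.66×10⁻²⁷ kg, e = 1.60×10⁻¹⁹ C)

m ≈ 67.7 u

v = E/B₁ = 1.04×10^5 m/s.
From r = mv/(qB₂), m = qB₂r/v = (1×1.60×10^-19)(0.152)(0.480) / (1.04×10^5) = 1.12×10^-25 kg.
In atomic mass units: m = 1.12×10^-25 / 1.66×10^-27 = 67.7 u.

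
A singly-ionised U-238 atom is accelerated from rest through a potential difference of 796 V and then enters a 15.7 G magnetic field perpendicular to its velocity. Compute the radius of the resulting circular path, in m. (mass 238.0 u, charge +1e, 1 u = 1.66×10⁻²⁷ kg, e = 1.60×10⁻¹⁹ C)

The kinetic energy gained is K = qV = (1×1.60×10^-19)(796) = 1.27×10^-16 J.
v = √(2K/m) = 2.54×10^4 m/s.
r = mv/(qB) = (3.95×10^-25)(2.54×10^4) / [(1×1.60×10^-19)(1.57×10^-3)] = 39.9 m.

r ≈ 39.9 m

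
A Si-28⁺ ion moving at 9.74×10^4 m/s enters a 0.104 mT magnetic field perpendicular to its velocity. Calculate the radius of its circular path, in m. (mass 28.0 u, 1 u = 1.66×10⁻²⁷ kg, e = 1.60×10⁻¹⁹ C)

r ≈ 272 m

The magnetic force provides the centripetal force: qvB = mv²/r, so r = mv/(qB).
r = (4.65×10^-26 kg)(9.74×10^4 m/s) / [(1×1.60×10^-19 C)(1.04×10^-4 T)] = 272 m.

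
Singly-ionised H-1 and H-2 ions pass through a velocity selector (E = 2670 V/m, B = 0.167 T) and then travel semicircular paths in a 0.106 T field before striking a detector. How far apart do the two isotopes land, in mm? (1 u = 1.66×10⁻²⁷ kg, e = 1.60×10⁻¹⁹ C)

Δd ≈ 3.13 mm

Both emerge at v = E/B₁ = 1.60×10^4 m/s.
r = mv/(qB₂), so r₁ = 1.56×10^-3 m and r₂ = 3.13×10^-3 m, giving Δr = 1.56×10^-3 m.
After a semicircle each ion lands a diameter 2r from the entry slit, so the separation is 2Δr = 3.13×10^-3 m.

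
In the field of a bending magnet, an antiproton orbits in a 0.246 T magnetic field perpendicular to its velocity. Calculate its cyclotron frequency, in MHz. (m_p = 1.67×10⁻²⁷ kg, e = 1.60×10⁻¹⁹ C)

f = qB/(2πm) = (1×1.60×10^-19)(0.246) / [2π(1.67×10^-27)] = 3.75×10^6 Hz.

f ≈ 3.75 MHz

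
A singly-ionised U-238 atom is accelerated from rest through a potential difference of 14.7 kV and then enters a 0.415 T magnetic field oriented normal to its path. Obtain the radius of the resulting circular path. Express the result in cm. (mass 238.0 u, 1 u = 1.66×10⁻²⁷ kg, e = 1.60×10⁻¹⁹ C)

The kinetic energy gained is K = qV = (1×1.60×10^-19)(1.47×10^4) = 2.35×10^-15 J.
v = √(2K/m) = 1.09×10^5 m/s.
r = mv/(qB) = (3.95×10^-25)(1.09×10^5) / [(1×1.60×10^-19)(0.415)] = 0.649 m.

r ≈ 64.9 cm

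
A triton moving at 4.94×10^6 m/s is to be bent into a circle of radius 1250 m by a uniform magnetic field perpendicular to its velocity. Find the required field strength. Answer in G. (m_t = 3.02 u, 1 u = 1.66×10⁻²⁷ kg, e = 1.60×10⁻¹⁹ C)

qvB = mv²/r gives B = mv/(qr).
B = (5.01×10^-27)(4.94×10^6) / [(1×1.60×10^-19)(1250)] = 1.24×10^-4 T.

B ≈ 1.24 G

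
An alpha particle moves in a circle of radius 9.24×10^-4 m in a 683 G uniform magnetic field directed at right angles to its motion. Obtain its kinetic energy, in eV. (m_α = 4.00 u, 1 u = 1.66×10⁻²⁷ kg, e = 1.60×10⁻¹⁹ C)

v = qBr/m = (2×1.60×10^-19)(0.0683)(9.24×10^-4) / (6.64×10^-27) = 3040 m/s.
K = ½mv² = 0.5·(6.64×10^-27)·(3040)² = 3.07×10^-20 J = 0.192 eV.

K ≈ 0.192 eV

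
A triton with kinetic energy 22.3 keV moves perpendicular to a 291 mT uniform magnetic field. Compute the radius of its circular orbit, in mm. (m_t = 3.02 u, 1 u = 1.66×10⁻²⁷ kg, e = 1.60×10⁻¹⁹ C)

Convert the energy: K = 22.3 keV = 3.57×10^-15 J.
v = √(2K/m) = √(2·3.57×10^-15/5.01×10^-27) = 1.19×10^6 m/s.
r = mv/(qB) = (5.01×10^-27)(1.19×10^6) / [(1×1.60×10^-19)(0.291)] = 0.128 m.

r ≈ 128 mm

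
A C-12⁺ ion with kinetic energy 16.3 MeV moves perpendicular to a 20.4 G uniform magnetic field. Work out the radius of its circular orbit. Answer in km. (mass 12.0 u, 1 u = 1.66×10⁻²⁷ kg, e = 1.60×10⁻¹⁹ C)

Convert the energy: K = 16.3 MeV = 2.61×10^-12 J.
v = √(2K/m) = √(2·2.61×10^-12/1.99×10^-26) = 1.62×10^7 m/s.
r = mv/(qB) = (1.99×10^-26)(1.62×10^7) / [(1×1.60×10^-19)(2.04×10^-3)] = 988 m.

r ≈ 0.988 km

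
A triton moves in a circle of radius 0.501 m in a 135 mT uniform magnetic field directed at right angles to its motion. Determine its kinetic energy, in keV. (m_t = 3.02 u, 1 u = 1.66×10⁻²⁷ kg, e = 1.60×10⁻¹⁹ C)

K ≈ 73.0 keV

v = qBr/m = (1×1.60×10^-19)(0.135)(0.501) / (5.01×10^-27) = 2.16×10^6 m/s.
K = ½mv² = 0.5·(5.01×10^-27)·(2.16×10^6)² = 1.17×10^-14 J = 73.0 keV.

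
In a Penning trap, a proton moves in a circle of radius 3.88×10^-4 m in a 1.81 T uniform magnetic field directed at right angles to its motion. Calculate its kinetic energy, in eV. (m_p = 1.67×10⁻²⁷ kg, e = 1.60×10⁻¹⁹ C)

v = qBr/m = (1×1.60×10^-19)(1.81)(3.88×10^-4) / (1.67×10^-27) = 6.73×10^4 m/s.
K = ½mv² = 0.5·(1.67×10^-27)·(6.73×10^4)² = 3.78×10^-18 J = 23.6 eV.

K ≈ 23.6 eV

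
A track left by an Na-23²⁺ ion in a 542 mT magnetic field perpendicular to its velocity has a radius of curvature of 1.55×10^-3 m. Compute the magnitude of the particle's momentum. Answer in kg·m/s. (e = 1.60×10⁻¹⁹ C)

p ≈ 2.69×10^-22 kg·m/s

Since qvB = mv²/r, the momentum p = mv = qBr.
p = (2×1.60×10^-19)(0.542)(1.55×10^-3) = 2.69×10^-22 kg·m/s.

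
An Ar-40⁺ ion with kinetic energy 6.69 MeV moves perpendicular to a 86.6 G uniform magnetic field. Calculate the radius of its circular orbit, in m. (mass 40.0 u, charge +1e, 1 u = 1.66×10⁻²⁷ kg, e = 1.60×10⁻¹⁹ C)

r ≈ 272 m

Convert the energy: K = 6.69 MeV = 1.07×10^-12 J.
v = √(2K/m) = √(2·1.07×10^-12/6.64×10^-26) = 5.68×10^6 m/s.
r = mv/(qB) = (6.64×10^-26)(5.68×10^6) / [(1×1.60×10^-19)(8.66×10^-3)] = 272 m.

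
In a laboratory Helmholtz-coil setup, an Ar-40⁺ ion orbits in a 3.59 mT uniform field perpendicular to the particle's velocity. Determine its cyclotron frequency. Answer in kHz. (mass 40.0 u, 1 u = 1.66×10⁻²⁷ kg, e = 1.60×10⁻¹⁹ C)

f = qB/(2πm) = (1×1.60×10^-19)(3.59×10^-3) / [2π(6.64×10^-26)] = 1380 Hz.

f ≈ 1.38 kHz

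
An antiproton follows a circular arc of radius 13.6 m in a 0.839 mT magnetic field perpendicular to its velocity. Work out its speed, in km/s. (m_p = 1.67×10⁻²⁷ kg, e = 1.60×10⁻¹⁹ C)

v ≈ 1090 km/s

From qvB = mv²/r, v = qBr/m.
v = (1×1.60×10^-19)(8.39×10^-4)(13.6) / (1.67×10^-27) = 1.09×10^6 m/s.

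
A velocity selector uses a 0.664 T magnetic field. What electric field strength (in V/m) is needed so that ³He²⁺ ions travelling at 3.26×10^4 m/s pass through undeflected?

E ≈ 2.16×10^4 V/m

qE = qvB ⇒ E = vB = (3.26×10^4)(0.664) = 2.16×10^4 V/m.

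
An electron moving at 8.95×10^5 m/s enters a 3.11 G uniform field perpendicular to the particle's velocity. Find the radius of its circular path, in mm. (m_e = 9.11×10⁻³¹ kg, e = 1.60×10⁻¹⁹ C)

r ≈ 16.4 mm

The magnetic force provides the centripetal force: qvB = mv²/r, so r = mv/(qB).
r = (9.11×10^-31 kg)(8.95×10^5 m/s) / [(1×1.60×10^-19 C)(3.11×10^-4 T)] = 0.0164 m.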